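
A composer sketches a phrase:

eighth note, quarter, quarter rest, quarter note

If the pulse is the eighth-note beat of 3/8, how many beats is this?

One eighth-note beat = 2 sixteenth notes.
Convert each value to sixteenth notes: eighth note = 2; quarter = 4; quarter rest = 4; quarter note = 4.
Total: 2 + 4 + 4 + 4 = 14.
14 ÷ 2 = 7 beats.

7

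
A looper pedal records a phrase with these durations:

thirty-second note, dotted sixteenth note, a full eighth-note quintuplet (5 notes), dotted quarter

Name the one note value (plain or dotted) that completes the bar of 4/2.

whole note

The bar of 4/2 = 64 thirty-second notes.
Convert each value to thirty-second notes: thirty-second note = 1; dotted sixteenth note = 3; a full eighth-note quintuplet (5 notes) (five quintuplet eighths span one half) = 16; dotted quarter = 12.
Sum: 1 + 3 + 16 + 12 = 32.
Remaining: 64 − 32 = 32 thirty-second notes, which is a whole note.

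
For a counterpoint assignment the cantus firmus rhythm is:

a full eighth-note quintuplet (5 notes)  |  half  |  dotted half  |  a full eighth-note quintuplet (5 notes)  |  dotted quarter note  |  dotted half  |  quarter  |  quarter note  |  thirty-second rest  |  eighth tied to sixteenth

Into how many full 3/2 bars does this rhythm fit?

2

One bar of 3/2 = 48 thirty-second notes.
In thirty-second notes: a full eighth-note quintuplet (5 notes) (five quintuplet eighths span one half) = 16; half = 16; dotted half = 24; a full eighth-note quintuplet (5 notes) (five quintuplet eighths span one half) = 16; dotted quarter note = 12; dotted half = 24; quarter = 8; quarter note = 8; thirty-second rest = 1; eighth tied to sixteenth (eighth + sixteenth) = 6.
Adding: 16 + 16 + 24 + 16 + 12 + 24 + 8 + 8 + 1 + 6 = 131.
131 ÷ 48 = 2 complete bars with 35 left over.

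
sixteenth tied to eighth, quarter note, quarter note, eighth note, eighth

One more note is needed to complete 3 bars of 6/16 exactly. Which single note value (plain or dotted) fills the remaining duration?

3 bars of 6/16 = 18 sixteenth notes.
Convert each value to sixteenth notes: sixteenth tied to eighth (sixteenth + eighth) = 3; quarter note = 4; quarter note = 4; eighth note = 2; eighth = 2.
Total: 3 + 4 + 4 + 2 + 2 = 15.
Remaining: 18 − 15 = 3 sixteenth notes, which is a dotted eighth note.

dotted eighth note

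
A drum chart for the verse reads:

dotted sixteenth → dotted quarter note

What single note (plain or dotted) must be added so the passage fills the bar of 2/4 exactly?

thirty-second note

The bar of 2/4 = 16 thirty-second notes.
Express everything in thirty-second notes: dotted sixteenth = 3; dotted quarter note = 12.
Altogether 3 + 12 = 15.
Remaining: 16 − 15 = 1 thirty-second note, which is a thirty-second note.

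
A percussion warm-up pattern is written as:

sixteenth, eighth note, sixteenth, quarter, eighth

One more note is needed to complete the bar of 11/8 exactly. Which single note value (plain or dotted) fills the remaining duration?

The bar of 11/8 = 22 sixteenth notes.
Convert each value to sixteenth notes: sixteenth = 1; eighth note = 2; sixteenth = 1; quarter = 4; eighth = 2.
Total: 1 + 2 + 1 + 4 + 2 = 10.
Remaining: 22 − 10 = 12 sixteenth notes, which is a dotted half note.

dotted half note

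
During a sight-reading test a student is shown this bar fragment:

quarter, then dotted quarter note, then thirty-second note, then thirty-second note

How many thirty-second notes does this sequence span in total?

Working in thirty-second notes: quarter = 8; dotted quarter note = 12; thirty-second note = 1; thirty-second note = 1.
Altogether 8 + 12 + 1 + 1 = 22 thirty-second notes.

22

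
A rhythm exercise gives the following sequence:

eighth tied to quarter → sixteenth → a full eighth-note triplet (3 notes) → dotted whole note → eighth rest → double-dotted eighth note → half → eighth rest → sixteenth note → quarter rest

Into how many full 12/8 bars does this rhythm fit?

One bar of 12/8 = 48 thirty-second notes.
Working in thirty-second notes: eighth tied to quarter (eighth + quarter) = 12; sixteenth = 2; a full eighth-note triplet (3 notes) (three triplet eighths span one quarter) = 8; dotted whole note = 48; eighth rest = 4; double-dotted eighth note = 7; half = 16; eighth rest = 4; sixteenth note = 2; quarter rest = 8.
Sum: 12 + 2 + 8 + 48 + 4 + 7 + 16 + 4 + 2 + 8 = 111.
111 ÷ 48 = 2 complete bars with 15 left over.

2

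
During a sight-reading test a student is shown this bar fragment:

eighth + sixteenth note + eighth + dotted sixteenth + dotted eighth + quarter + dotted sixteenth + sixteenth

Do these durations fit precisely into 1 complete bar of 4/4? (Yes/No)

Yes

One bar of 4/4 = 32 thirty-second notes.
Express everything in thirty-second notes: eighth = 4; sixteenth note = 2; eighth = 4; dotted sixteenth = 3; dotted eighth = 6; quarter = 8; dotted sixteenth = 3; sixteenth = 2.
Total: 4 + 2 + 4 + 3 + 6 + 8 + 3 + 2 = 32.
32 equals 32, so the answer is Yes.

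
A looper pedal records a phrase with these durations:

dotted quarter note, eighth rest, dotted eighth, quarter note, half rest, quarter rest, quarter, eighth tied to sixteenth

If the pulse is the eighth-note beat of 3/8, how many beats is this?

17

One eighth-note beat = 2 sixteenth notes.
Each duration in sixteenth notes: dotted quarter note = 6; eighth rest = 2; dotted eighth = 3; quarter note = 4; half rest = 8; quarter rest = 4; quarter = 4; eighth tied to sixteenth (eighth + sixteenth) = 3.
Altogether 6 + 2 + 3 + 4 + 8 + 4 + 4 + 3 = 34.
34 ÷ 2 = 17 beats.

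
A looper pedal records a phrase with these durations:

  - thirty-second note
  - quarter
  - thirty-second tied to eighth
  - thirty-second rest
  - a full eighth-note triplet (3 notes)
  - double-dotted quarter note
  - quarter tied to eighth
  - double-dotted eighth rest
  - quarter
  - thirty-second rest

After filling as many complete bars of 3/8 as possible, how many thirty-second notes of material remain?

One bar of 3/8 = 12 thirty-second notes.
In thirty-second notes: thirty-second note = 1; quarter = 8; thirty-second tied to eighth (thirty-second + eighth) = 5; thirty-second rest = 1; a full eighth-note triplet (3 notes) (three triplet eighths span one quarter) = 8; double-dotted quarter note = 14; quarter tied to eighth (quarter + eighth) = 12; double-dotted eighth rest = 7; quarter = 8; thirty-second rest = 1.
Total: 1 + 8 + 5 + 1 + 8 + 14 + 12 + 7 + 8 + 1 = 65.
65 ÷ 12 = 5 complete bars with 5 thirty-second notes remaining.

5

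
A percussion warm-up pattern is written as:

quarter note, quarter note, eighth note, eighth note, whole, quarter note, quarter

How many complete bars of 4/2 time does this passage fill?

1

One bar of 4/2 = 16 eighth notes.
Working in eighth notes: quarter note = 2; quarter note = 2; eighth note = 1; eighth note = 1; whole = 8; quarter note = 2; quarter = 2.
Altogether 2 + 2 + 1 + 1 + 8 + 2 + 2 = 18.
18 ÷ 16 = 1 complete bar with 2 left over.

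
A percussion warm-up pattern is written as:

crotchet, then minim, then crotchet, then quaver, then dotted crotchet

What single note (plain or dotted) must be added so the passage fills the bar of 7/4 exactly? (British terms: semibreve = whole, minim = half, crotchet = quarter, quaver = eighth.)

The bar of 7/4 = 14 eighth notes.
Express everything in eighth notes: crotchet = 2; minim = 4; crotchet = 2; quaver = 1; dotted crotchet = 3.
Adding: 2 + 4 + 2 + 1 + 3 = 12.
Remaining: 14 − 12 = 2 eighth notes, which is a quarter note.

quarter note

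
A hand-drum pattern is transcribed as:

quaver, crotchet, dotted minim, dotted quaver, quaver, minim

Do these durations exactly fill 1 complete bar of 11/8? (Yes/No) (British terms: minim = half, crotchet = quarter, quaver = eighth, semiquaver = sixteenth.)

No

One bar of 11/8 = 22 sixteenth notes.
In sixteenth notes: quaver = 2; crotchet = 4; dotted minim = 12; dotted quaver = 3; quaver = 2; minim = 8.
Total: 2 + 4 + 12 + 3 + 2 + 8 = 31.
31 exceeds 22, so the answer is No.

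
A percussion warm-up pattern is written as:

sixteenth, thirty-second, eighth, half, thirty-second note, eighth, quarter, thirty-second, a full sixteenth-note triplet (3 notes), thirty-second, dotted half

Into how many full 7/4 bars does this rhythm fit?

One bar of 7/4 = 56 thirty-second notes.
Convert each value to thirty-second notes: sixteenth = 2; thirty-second = 1; eighth = 4; half = 16; thirty-second note = 1; eighth = 4; quarter = 8; thirty-second = 1; a full sixteenth-note triplet (3 notes) (three triplet sixteenths span one eighth) = 4; thirty-second = 1; dotted half = 24.
Adding: 2 + 1 + 4 + 16 + 1 + 4 + 8 + 1 + 4 + 1 + 24 = 66.
66 ÷ 56 = 1 complete bar with 10 left over.

1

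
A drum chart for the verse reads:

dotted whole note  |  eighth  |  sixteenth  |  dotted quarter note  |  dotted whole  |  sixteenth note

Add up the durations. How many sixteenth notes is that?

Each duration in sixteenth notes: dotted whole note = 24; eighth = 2; sixteenth = 1; dotted quarter note = 6; dotted whole = 24; sixteenth note = 1.
Adding: 24 + 2 + 1 + 6 + 24 + 1 = 58 sixteenth notes.

58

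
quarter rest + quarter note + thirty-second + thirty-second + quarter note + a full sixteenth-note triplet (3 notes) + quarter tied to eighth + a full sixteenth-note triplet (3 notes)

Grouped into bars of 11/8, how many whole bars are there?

1

One bar of 11/8 = 44 thirty-second notes.
Express everything in thirty-second notes: quarter rest = 8; quarter note = 8; thirty-second = 1; thirty-second = 1; quarter note = 8; a full sixteenth-note triplet (3 notes) (three triplet sixteenths span one eighth) = 4; quarter tied to eighth (quarter + eighth) = 12; a full sixteenth-note triplet (3 notes) (three triplet sixteenths span one eighth) = 4.
Adding: 8 + 8 + 1 + 1 + 8 + 4 + 12 + 4 = 46.
46 ÷ 44 = 1 complete bar with 2 left over.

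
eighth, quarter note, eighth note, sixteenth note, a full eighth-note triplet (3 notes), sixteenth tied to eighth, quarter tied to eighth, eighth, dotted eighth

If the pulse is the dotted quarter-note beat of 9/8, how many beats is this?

One dotted quarter-note beat = 6 sixteenth notes.
Express everything in sixteenth notes: eighth = 2; quarter note = 4; eighth note = 2; sixteenth note = 1; a full eighth-note triplet (3 notes) (three triplet eighths span one quarter) = 4; sixteenth tied to eighth (sixteenth + eighth) = 3; quarter tied to eighth (quarter + eighth) = 6; eighth = 2; dotted eighth = 3.
Altogether 2 + 4 + 2 + 1 + 4 + 3 + 6 + 2 + 3 = 27.
27 ÷ 6 = 4.5 beats.

4.5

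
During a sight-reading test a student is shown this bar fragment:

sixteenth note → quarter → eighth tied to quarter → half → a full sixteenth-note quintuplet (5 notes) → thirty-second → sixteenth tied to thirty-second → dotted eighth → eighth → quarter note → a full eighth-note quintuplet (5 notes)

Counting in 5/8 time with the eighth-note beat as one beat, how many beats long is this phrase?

One eighth-note beat = 4 thirty-second notes.
Working in thirty-second notes: sixteenth note = 2; quarter = 8; eighth tied to quarter (eighth + quarter) = 12; half = 16; a full sixteenth-note quintuplet (5 notes) (five quintuplet sixteenths span one quarter) = 8; thirty-second = 1; sixteenth tied to thirty-second (sixteenth + thirty-second) = 3; dotted eighth = 6; eighth = 4; quarter note = 8; a full eighth-note quintuplet (5 notes) (five quintuplet eighths span one half) = 16.
Adding: 2 + 8 + 12 + 16 + 8 + 1 + 3 + 6 + 4 + 8 + 16 = 84.
84 ÷ 4 = 21 beats.

21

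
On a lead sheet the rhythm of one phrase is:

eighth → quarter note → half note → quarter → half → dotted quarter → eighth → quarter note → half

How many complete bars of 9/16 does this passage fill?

One bar of 9/16 = 9 sixteenth notes.
Convert each value to sixteenth notes: eighth = 2; quarter note = 4; half note = 8; quarter = 4; half = 8; dotted quarter = 6; eighth = 2; quarter note = 4; half = 8.
Total: 2 + 4 + 8 + 4 + 8 + 6 + 2 + 4 + 8 = 46.
46 ÷ 9 = 5 complete bars with 1 left over.

5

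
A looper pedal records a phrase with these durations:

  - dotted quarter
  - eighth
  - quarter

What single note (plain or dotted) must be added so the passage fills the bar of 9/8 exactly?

dotted quarter note

The bar of 9/8 = 9 eighth notes.
In eighth notes: dotted quarter = 3; eighth = 1; quarter = 2.
Total: 3 + 1 + 2 = 6.
Remaining: 9 − 6 = 3 eighth notes, which is a dotted quarter note.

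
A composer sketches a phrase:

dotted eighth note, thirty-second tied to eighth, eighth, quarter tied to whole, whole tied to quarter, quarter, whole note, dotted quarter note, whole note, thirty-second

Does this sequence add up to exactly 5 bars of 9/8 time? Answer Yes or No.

One bar of 9/8 = 36 thirty-second notes, so 5 bars = 180.
In thirty-second notes: dotted eighth note = 6; thirty-second tied to eighth (thirty-second + eighth) = 5; eighth = 4; quarter tied to whole (quarter + whole) = 40; whole tied to quarter (whole + quarter) = 40; quarter = 8; whole note = 32; dotted quarter note = 12; whole note = 32; thirty-second = 1.
Adding: 6 + 5 + 4 + 40 + 40 + 8 + 32 + 12 + 32 + 1 = 180.
180 equals 180, so the answer is Yes.

Yes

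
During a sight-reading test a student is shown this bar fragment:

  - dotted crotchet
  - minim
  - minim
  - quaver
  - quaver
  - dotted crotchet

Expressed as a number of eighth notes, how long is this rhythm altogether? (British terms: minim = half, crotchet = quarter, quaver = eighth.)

16

Express everything in eighth notes: dotted crotchet = 3; minim = 4; minim = 4; quaver = 1; quaver = 1; dotted crotchet = 3.
Altogether 3 + 4 + 4 + 1 + 1 + 3 = 16 eighth notes.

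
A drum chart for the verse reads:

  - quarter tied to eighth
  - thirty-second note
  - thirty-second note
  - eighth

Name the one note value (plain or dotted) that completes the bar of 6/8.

dotted eighth note

The bar of 6/8 = 24 thirty-second notes.
Each duration in thirty-second notes: quarter tied to eighth (quarter + eighth) = 12; thirty-second note = 1; thirty-second note = 1; eighth = 4.
Altogether 12 + 1 + 1 + 4 = 18.
Remaining: 24 − 18 = 6 thirty-second notes, which is a dotted eighth note.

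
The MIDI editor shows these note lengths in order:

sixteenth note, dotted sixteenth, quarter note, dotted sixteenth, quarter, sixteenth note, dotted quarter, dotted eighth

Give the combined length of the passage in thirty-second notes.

44

Each duration in thirty-second notes: sixteenth note = 2; dotted sixteenth = 3; quarter note = 8; dotted sixteenth = 3; quarter = 8; sixteenth note = 2; dotted quarter = 12; dotted eighth = 6.
Sum: 2 + 3 + 8 + 3 + 8 + 2 + 12 + 6 = 44 thirty-second notes.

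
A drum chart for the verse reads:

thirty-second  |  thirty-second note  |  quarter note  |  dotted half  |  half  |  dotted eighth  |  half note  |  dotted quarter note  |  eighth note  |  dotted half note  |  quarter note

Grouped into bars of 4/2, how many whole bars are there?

One bar of 4/2 = 64 thirty-second notes.
Working in thirty-second notes: thirty-second = 1; thirty-second note = 1; quarter note = 8; dotted half = 24; half = 16; dotted eighth = 6; half note = 16; dotted quarter note = 12; eighth note = 4; dotted half note = 24; quarter note = 8.
Adding: 1 + 1 + 8 + 24 + 16 + 6 + 16 + 12 + 4 + 24 + 8 = 120.
120 ÷ 64 = 1 complete bar with 56 left over.

1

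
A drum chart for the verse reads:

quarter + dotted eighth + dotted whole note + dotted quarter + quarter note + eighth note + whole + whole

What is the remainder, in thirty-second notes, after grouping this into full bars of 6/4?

One bar of 6/4 = 24 sixteenth notes.
Convert each value to sixteenth notes: quarter = 4; dotted eighth = 3; dotted whole note = 24; dotted quarter = 6; quarter note = 4; eighth note = 2; whole = 16; whole = 16.
Adding: 4 + 3 + 24 + 6 + 4 + 2 + 16 + 16 = 75.
75 ÷ 24 = 3 complete bars with 3 sixteenth notes remaining = 6 thirty-second notes.

6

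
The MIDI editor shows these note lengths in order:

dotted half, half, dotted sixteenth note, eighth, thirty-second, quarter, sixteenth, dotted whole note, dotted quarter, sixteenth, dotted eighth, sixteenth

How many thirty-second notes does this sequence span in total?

128

Convert each value to thirty-second notes: dotted half = 24; half = 16; dotted sixteenth note = 3; eighth = 4; thirty-second = 1; quarter = 8; sixteenth = 2; dotted whole note = 48; dotted quarter = 12; sixteenth = 2; dotted eighth = 6; sixteenth = 2.
Sum: 24 + 16 + 3 + 4 + 1 + 8 + 2 + 48 + 12 + 2 + 6 + 2 = 128 thirty-second notes.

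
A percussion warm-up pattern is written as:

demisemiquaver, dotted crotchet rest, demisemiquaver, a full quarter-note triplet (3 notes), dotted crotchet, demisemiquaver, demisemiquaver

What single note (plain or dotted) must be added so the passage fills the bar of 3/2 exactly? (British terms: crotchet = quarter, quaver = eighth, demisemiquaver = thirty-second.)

The bar of 3/2 = 48 thirty-second notes.
Each duration in thirty-second notes: demisemiquaver = 1; dotted crotchet rest = 12; demisemiquaver = 1; a full quarter-note triplet (3 notes) (three triplet quarters span one half) = 16; dotted crotchet = 12; demisemiquaver = 1; demisemiquaver = 1.
Sum: 1 + 12 + 1 + 16 + 12 + 1 + 1 = 44.
Remaining: 48 − 44 = 4 thirty-second notes, which is a eighth note.

eighth note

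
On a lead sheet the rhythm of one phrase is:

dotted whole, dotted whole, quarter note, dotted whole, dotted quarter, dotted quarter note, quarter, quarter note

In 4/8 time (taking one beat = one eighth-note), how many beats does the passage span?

48

One eighth-note beat = 2 sixteenth notes.
Express everything in sixteenth notes: dotted whole = 24; dotted whole = 24; quarter note = 4; dotted whole = 24; dotted quarter = 6; dotted quarter note = 6; quarter = 4; quarter note = 4.
Sum: 24 + 24 + 4 + 24 + 6 + 6 + 4 + 4 = 96.
96 ÷ 2 = 48 beats.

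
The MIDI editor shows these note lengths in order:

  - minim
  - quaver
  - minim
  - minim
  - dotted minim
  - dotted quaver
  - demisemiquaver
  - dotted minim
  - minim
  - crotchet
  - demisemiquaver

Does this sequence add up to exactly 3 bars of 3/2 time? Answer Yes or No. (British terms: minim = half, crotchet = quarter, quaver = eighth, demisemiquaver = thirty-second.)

No

One bar of 3/2 = 48 thirty-second notes, so 3 bars = 144.
Working in thirty-second notes: minim = 16; quaver = 4; minim = 16; minim = 16; dotted minim = 24; dotted quaver = 6; demisemiquaver = 1; dotted minim = 24; minim = 16; crotchet = 8; demisemiquaver = 1.
Adding: 16 + 4 + 16 + 16 + 24 + 6 + 1 + 24 + 16 + 8 + 1 = 132.
132 falls short of 144, so the answer is No.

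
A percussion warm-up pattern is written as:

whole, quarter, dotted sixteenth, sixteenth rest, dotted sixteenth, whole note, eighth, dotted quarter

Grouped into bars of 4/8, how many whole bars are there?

One bar of 4/8 = 16 thirty-second notes.
Working in thirty-second notes: whole = 32; quarter = 8; dotted sixteenth = 3; sixteenth rest = 2; dotted sixteenth = 3; whole note = 32; eighth = 4; dotted quarter = 12.
Adding: 32 + 8 + 3 + 2 + 3 + 32 + 4 + 12 = 96.
96 ÷ 16 = 6 complete bars with 0 left over.

6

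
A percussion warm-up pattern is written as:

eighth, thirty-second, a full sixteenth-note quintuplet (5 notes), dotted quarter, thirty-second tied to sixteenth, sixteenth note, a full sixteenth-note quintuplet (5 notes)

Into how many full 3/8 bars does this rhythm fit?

3

One bar of 3/8 = 12 thirty-second notes.
Express everything in thirty-second notes: eighth = 4; thirty-second = 1; a full sixteenth-note quintuplet (5 notes) (five quintuplet sixteenths span one quarter) = 8; dotted quarter = 12; thirty-second tied to sixteenth (thirty-second + sixteenth) = 3; sixteenth note = 2; a full sixteenth-note quintuplet (5 notes) (five quintuplet sixteenths span one quarter) = 8.
Altogether 4 + 1 + 8 + 12 + 3 + 2 + 8 = 38.
38 ÷ 12 = 3 complete bars with 2 left over.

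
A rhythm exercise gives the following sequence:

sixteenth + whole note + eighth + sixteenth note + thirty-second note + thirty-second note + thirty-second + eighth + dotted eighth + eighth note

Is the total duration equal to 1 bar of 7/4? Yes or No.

One bar of 7/4 = 56 thirty-second notes.
Convert each value to thirty-second notes: sixteenth = 2; whole note = 32; eighth = 4; sixteenth note = 2; thirty-second note = 1; thirty-second note = 1; thirty-second = 1; eighth = 4; dotted eighth = 6; eighth note = 4.
Sum: 2 + 32 + 4 + 2 + 1 + 1 + 1 + 4 + 6 + 4 = 57.
57 exceeds 56, so the answer is No.

No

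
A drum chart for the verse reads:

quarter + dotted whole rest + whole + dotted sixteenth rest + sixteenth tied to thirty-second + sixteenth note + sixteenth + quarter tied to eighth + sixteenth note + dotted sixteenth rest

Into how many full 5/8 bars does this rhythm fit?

One bar of 5/8 = 20 thirty-second notes.
In thirty-second notes: quarter = 8; dotted whole rest = 48; whole = 32; dotted sixteenth rest = 3; sixteenth tied to thirty-second (sixteenth + thirty-second) = 3; sixteenth note = 2; sixteenth = 2; quarter tied to eighth (quarter + eighth) = 12; sixteenth note = 2; dotted sixteenth rest = 3.
Total: 8 + 48 + 32 + 3 + 3 + 2 + 2 + 12 + 2 + 3 = 115.
115 ÷ 20 = 5 complete bars with 15 left over.

5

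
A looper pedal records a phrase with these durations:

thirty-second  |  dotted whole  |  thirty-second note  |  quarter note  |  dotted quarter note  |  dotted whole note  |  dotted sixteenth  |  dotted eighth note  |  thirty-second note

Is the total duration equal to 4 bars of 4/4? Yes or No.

Yes

One bar of 4/4 = 32 thirty-second notes, so 4 bars = 128.
Convert each value to thirty-second notes: thirty-second = 1; dotted whole = 48; thirty-second note = 1; quarter note = 8; dotted quarter note = 12; dotted whole note = 48; dotted sixteenth = 3; dotted eighth note = 6; thirty-second note = 1.
Sum: 1 + 48 + 1 + 8 + 12 + 48 + 3 + 6 + 1 = 128.
128 equals 128, so the answer is Yes.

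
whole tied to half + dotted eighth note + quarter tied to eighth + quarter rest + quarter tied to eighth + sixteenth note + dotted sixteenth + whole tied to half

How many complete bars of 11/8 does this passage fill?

One bar of 11/8 = 44 thirty-second notes.
Convert each value to thirty-second notes: whole tied to half (whole + half) = 48; dotted eighth note = 6; quarter tied to eighth (quarter + eighth) = 12; quarter rest = 8; quarter tied to eighth (quarter + eighth) = 12; sixteenth note = 2; dotted sixteenth = 3; whole tied to half (whole + half) = 48.
Adding: 48 + 6 + 12 + 8 + 12 + 2 + 3 + 48 = 139.
139 ÷ 44 = 3 complete bars with 7 left over.

3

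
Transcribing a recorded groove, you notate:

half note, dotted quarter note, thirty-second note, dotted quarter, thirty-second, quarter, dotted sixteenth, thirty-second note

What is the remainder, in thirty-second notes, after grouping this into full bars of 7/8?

One bar of 7/8 = 28 thirty-second notes.
Working in thirty-second notes: half note = 16; dotted quarter note = 12; thirty-second note = 1; dotted quarter = 12; thirty-second = 1; quarter = 8; dotted sixteenth = 3; thirty-second note = 1.
Total: 16 + 12 + 1 + 12 + 1 + 8 + 3 + 1 = 54.
54 ÷ 28 = 1 complete bar with 26 thirty-second notes remaining.

26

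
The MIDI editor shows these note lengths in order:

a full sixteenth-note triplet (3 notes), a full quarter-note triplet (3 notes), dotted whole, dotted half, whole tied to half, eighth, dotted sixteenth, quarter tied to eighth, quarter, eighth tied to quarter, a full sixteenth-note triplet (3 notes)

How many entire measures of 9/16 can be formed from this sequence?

10

One bar of 9/16 = 18 thirty-second notes.
In thirty-second notes: a full sixteenth-note triplet (3 notes) (three triplet sixteenths span one eighth) = 4; a full quarter-note triplet (3 notes) (three triplet quarters span one half) = 16; dotted whole = 48; dotted half = 24; whole tied to half (whole + half) = 48; eighth = 4; dotted sixteenth = 3; quarter tied to eighth (quarter + eighth) = 12; quarter = 8; eighth tied to quarter (eighth + quarter) = 12; a full sixteenth-note triplet (3 notes) (three triplet sixteenths span one eighth) = 4.
Altogether 4 + 16 + 48 + 24 + 48 + 4 + 3 + 12 + 8 + 12 + 4 = 183.
183 ÷ 18 = 10 complete bars with 3 left over.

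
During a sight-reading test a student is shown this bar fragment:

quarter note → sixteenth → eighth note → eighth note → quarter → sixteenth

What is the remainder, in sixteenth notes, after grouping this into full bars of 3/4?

One bar of 3/4 = 12 sixteenth notes.
Convert each value to sixteenth notes: quarter note = 4; sixteenth = 1; eighth note = 2; eighth note = 2; quarter = 4; sixteenth = 1.
Adding: 4 + 1 + 2 + 2 + 4 + 1 = 14.
14 ÷ 12 = 1 complete bar with 2 sixteenth notes remaining.

2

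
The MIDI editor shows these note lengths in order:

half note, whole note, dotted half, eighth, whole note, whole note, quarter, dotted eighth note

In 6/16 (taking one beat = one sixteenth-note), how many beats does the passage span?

One sixteenth-note beat = 2 thirty-second notes.
Working in thirty-second notes: half note = 16; whole note = 32; dotted half = 24; eighth = 4; whole note = 32; whole note = 32; quarter = 8; dotted eighth note = 6.
Adding: 16 + 32 + 24 + 4 + 32 + 32 + 8 + 6 = 154.
154 ÷ 2 = 77 beats.

77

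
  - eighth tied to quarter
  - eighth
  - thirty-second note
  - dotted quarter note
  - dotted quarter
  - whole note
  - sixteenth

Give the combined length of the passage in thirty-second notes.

Express everything in thirty-second notes: eighth tied to quarter (eighth + quarter) = 12; eighth = 4; thirty-second note = 1; dotted quarter note = 12; dotted quarter = 12; whole note = 32; sixteenth = 2.
Total: 12 + 4 + 1 + 12 + 12 + 32 + 2 = 75 thirty-second notes.

75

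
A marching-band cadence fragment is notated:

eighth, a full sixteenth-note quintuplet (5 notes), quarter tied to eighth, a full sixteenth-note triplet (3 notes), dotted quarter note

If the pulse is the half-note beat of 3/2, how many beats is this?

2.5

One half-note beat = 4 eighth notes.
Express everything in eighth notes: eighth = 1; a full sixteenth-note quintuplet (5 notes) (five quintuplet sixteenths span one quarter) = 2; quarter tied to eighth (quarter + eighth) = 3; a full sixteenth-note triplet (3 notes) (three triplet sixteenths span one eighth) = 1; dotted quarter note = 3.
Total: 1 + 2 + 3 + 1 + 3 = 10.
10 ÷ 4 = 2.5 beats.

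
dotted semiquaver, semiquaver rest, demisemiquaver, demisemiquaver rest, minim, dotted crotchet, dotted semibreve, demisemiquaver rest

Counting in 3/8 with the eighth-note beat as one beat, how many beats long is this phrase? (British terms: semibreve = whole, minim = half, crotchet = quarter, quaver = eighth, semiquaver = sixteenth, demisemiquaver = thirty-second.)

21

One eighth-note beat = 4 thirty-second notes.
Working in thirty-second notes: dotted semiquaver = 3; semiquaver rest = 2; demisemiquaver = 1; demisemiquaver rest = 1; minim = 16; dotted crotchet = 12; dotted semibreve = 48; demisemiquaver rest = 1.
Total: 3 + 2 + 1 + 1 + 16 + 12 + 48 + 1 = 84.
84 ÷ 4 = 21 beats.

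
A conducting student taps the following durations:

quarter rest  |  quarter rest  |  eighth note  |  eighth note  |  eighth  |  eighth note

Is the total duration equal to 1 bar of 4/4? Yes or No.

One bar of 4/4 = 8 eighth notes.
In eighth notes: quarter rest = 2; quarter rest = 2; eighth note = 1; eighth note = 1; eighth = 1; eighth note = 1.
Adding: 2 + 2 + 1 + 1 + 1 + 1 = 8.
8 equals 8, so the answer is Yes.

Yes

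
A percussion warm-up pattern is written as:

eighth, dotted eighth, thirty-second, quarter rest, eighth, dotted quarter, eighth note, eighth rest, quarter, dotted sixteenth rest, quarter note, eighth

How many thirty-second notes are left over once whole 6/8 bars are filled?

One bar of 6/8 = 24 thirty-second notes.
In thirty-second notes: eighth = 4; dotted eighth = 6; thirty-second = 1; quarter rest = 8; eighth = 4; dotted quarter = 12; eighth note = 4; eighth rest = 4; quarter = 8; dotted sixteenth rest = 3; quarter note = 8; eighth = 4.
Altogether 4 + 6 + 1 + 8 + 4 + 12 + 4 + 4 + 8 + 3 + 8 + 4 = 66.
66 ÷ 24 = 2 complete bars with 18 thirty-second notes remaining.

18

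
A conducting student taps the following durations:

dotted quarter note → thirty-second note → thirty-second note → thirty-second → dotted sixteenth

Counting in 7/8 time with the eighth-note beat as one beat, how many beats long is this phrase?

One eighth-note beat = 4 thirty-second notes.
Each duration in thirty-second notes: dotted quarter note = 12; thirty-second note = 1; thirty-second note = 1; thirty-second = 1; dotted sixteenth = 3.
Altogether 12 + 1 + 1 + 1 + 3 = 18.
18 ÷ 4 = 4.5 beats.

4.5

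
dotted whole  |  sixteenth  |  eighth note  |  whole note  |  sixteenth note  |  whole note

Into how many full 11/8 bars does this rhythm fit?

2

One bar of 11/8 = 22 sixteenth notes.
Working in sixteenth notes: dotted whole = 24; sixteenth = 1; eighth note = 2; whole note = 16; sixteenth note = 1; whole note = 16.
Total: 24 + 1 + 2 + 16 + 1 + 16 = 60.
60 ÷ 22 = 2 complete bars with 16 left over.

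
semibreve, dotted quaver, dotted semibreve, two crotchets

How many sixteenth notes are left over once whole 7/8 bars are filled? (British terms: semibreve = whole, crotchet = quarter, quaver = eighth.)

One bar of 7/8 = 14 sixteenth notes.
Each duration in sixteenth notes: semibreve = 16; dotted quaver = 3; dotted semibreve = 24; crotchet = 4; crotchet = 4.
Adding: 16 + 3 + 24 + 4 + 4 = 51.
51 ÷ 14 = 3 complete bars with 9 sixteenth notes remaining.

9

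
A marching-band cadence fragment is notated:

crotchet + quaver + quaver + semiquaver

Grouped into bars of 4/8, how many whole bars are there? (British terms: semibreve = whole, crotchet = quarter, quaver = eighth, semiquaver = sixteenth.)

1

One bar of 4/8 = 8 sixteenth notes.
Convert each value to sixteenth notes: crotchet = 4; quaver = 2; quaver = 2; semiquaver = 1.
Adding: 4 + 2 + 2 + 1 = 9.
9 ÷ 8 = 1 complete bar with 1 left over.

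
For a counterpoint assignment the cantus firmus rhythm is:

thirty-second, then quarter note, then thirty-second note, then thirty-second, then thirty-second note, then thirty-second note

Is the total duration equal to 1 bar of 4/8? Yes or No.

One bar of 4/8 = 16 thirty-second notes.
In thirty-second notes: thirty-second = 1; quarter note = 8; thirty-second note = 1; thirty-second = 1; thirty-second note = 1; thirty-second note = 1.
Total: 1 + 8 + 1 + 1 + 1 + 1 = 13.
13 falls short of 16, so the answer is No.

No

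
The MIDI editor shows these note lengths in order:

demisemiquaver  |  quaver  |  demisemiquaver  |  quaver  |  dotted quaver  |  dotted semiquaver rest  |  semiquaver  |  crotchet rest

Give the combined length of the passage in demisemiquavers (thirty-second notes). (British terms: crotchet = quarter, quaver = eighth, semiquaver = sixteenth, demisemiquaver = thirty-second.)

29

In thirty-second notes: demisemiquaver = 1; quaver = 4; demisemiquaver = 1; quaver = 4; dotted quaver = 6; dotted semiquaver rest = 3; semiquaver = 2; crotchet rest = 8.
Sum: 1 + 4 + 1 + 4 + 6 + 3 + 2 + 8 = 29 thirty-second notes.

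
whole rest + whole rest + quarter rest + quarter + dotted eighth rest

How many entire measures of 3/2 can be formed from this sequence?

One bar of 3/2 = 24 sixteenth notes.
In sixteenth notes: whole rest = 16; whole rest = 16; quarter rest = 4; quarter = 4; dotted eighth rest = 3.
Adding: 16 + 16 + 4 + 4 + 3 = 43.
43 ÷ 24 = 1 complete bar with 19 left over.

1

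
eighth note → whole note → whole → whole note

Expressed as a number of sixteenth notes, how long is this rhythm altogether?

Express everything in sixteenth notes: eighth note = 2; whole note = 16; whole = 16; whole note = 16.
Altogether 2 + 16 + 16 + 16 = 50 sixteenth notes.

50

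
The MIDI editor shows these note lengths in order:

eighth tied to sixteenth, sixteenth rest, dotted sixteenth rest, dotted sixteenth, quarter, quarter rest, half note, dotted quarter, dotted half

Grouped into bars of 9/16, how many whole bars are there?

4

One bar of 9/16 = 18 thirty-second notes.
Convert each value to thirty-second notes: eighth tied to sixteenth (eighth + sixteenth) = 6; sixteenth rest = 2; dotted sixteenth rest = 3; dotted sixteenth = 3; quarter = 8; quarter rest = 8; half note = 16; dotted quarter = 12; dotted half = 24.
Total: 6 + 2 + 3 + 3 + 8 + 8 + 16 + 12 + 24 = 82.
82 ÷ 18 = 4 complete bars with 10 left over.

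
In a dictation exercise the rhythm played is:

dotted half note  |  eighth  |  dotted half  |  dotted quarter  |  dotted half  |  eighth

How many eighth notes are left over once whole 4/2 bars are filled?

One bar of 4/2 = 16 eighth notes.
In eighth notes: dotted half note = 6; eighth = 1; dotted half = 6; dotted quarter = 3; dotted half = 6; eighth = 1.
Sum: 6 + 1 + 6 + 3 + 6 + 1 = 23.
23 ÷ 16 = 1 complete bar with 7 eighth notes remaining.

7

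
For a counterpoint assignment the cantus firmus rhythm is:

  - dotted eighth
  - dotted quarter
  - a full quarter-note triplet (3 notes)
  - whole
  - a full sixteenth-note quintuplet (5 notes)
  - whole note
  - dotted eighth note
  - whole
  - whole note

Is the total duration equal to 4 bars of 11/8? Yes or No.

One bar of 11/8 = 22 sixteenth notes, so 4 bars = 88.
Working in sixteenth notes: dotted eighth = 3; dotted quarter = 6; a full quarter-note triplet (3 notes) (three triplet quarters span one half) = 8; whole = 16; a full sixteenth-note quintuplet (5 notes) (five quintuplet sixteenths span one quarter) = 4; whole note = 16; dotted eighth note = 3; whole = 16; whole note = 16.
Altogether 3 + 6 + 8 + 16 + 4 + 16 + 3 + 16 + 16 = 88.
88 equals 88, so the answer is Yes.

Yes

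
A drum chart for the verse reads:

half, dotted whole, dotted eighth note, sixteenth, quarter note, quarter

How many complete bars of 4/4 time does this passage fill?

2

One bar of 4/4 = 16 sixteenth notes.
Convert each value to sixteenth notes: half = 8; dotted whole = 24; dotted eighth note = 3; sixteenth = 1; quarter note = 4; quarter = 4.
Adding: 8 + 24 + 3 + 1 + 4 + 4 = 44.
44 ÷ 16 = 2 complete bars with 12 left over.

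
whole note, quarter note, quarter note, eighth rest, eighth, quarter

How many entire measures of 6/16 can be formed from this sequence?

One bar of 6/16 = 3 eighth notes.
Express everything in eighth notes: whole note = 8; quarter note = 2; quarter note = 2; eighth rest = 1; eighth = 1; quarter = 2.
Sum: 8 + 2 + 2 + 1 + 1 + 2 = 16.
16 ÷ 3 = 5 complete bars with 1 left over.

5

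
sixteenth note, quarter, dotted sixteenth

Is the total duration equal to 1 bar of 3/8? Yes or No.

No

One bar of 3/8 = 12 thirty-second notes.
Convert each value to thirty-second notes: sixteenth note = 2; quarter = 8; dotted sixteenth = 3.
Adding: 2 + 8 + 3 = 13.
13 exceeds 12, so the answer is No.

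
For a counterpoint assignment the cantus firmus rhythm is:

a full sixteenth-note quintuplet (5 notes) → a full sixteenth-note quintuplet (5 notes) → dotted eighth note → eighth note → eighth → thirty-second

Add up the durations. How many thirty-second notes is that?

31

Working in thirty-second notes: a full sixteenth-note quintuplet (5 notes) (five quintuplet sixteenths span one quarter) = 8; a full sixteenth-note quintuplet (5 notes) (five quintuplet sixteenths span one quarter) = 8; dotted eighth note = 6; eighth note = 4; eighth = 4; thirty-second = 1.
Total: 8 + 8 + 6 + 4 + 4 + 1 = 31 thirty-second notes.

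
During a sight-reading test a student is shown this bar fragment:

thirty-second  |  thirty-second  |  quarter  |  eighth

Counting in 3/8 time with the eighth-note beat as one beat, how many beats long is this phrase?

3.5

One eighth-note beat = 4 thirty-second notes.
Each duration in thirty-second notes: thirty-second = 1; thirty-second = 1; quarter = 8; eighth = 4.
Sum: 1 + 1 + 8 + 4 = 14.
14 ÷ 4 = 3.5 beats.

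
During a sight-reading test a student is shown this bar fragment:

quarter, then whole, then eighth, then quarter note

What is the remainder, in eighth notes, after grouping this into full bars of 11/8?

2

One bar of 11/8 = 11 eighth notes.
Convert each value to eighth notes: quarter = 2; whole = 8; eighth = 1; quarter note = 2.
Sum: 2 + 8 + 1 + 2 = 13.
13 ÷ 11 = 1 complete bar with 2 eighth notes remaining.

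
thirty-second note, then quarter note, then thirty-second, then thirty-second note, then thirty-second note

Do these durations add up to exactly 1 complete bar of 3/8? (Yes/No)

One bar of 3/8 = 12 thirty-second notes.
Working in thirty-second notes: thirty-second note = 1; quarter note = 8; thirty-second = 1; thirty-second note = 1; thirty-second note = 1.
Altogether 1 + 8 + 1 + 1 + 1 = 12.
12 equals 12, so the answer is Yes.

Yes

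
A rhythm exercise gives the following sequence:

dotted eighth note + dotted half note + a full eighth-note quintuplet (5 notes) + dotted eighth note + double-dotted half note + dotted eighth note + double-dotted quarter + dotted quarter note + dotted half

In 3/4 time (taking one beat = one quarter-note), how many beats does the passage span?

17

One quarter-note beat = 4 sixteenth notes.
In sixteenth notes: dotted eighth note = 3; dotted half note = 12; a full eighth-note quintuplet (5 notes) (five quintuplet eighths span one half) = 8; dotted eighth note = 3; double-dotted half note = 14; dotted eighth note = 3; double-dotted quarter = 7; dotted quarter note = 6; dotted half = 12.
Sum: 3 + 12 + 8 + 3 + 14 + 3 + 7 + 6 + 12 = 68.
68 ÷ 4 = 17 beats.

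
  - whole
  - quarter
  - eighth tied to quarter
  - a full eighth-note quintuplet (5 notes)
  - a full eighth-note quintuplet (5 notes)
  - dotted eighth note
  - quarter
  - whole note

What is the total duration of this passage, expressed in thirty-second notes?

In thirty-second notes: whole = 32; quarter = 8; eighth tied to quarter (eighth + quarter) = 12; a full eighth-note quintuplet (5 notes) (five quintuplet eighths span one half) = 16; a full eighth-note quintuplet (5 notes) (five quintuplet eighths span one half) = 16; dotted eighth note = 6; quarter = 8; whole note = 32.
Total: 32 + 8 + 12 + 16 + 16 + 6 + 8 + 32 = 130 thirty-second notes.

130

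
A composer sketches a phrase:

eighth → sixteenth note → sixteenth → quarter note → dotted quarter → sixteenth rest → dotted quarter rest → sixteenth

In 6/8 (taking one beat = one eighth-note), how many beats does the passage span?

One eighth-note beat = 2 sixteenth notes.
Convert each value to sixteenth notes: eighth = 2; sixteenth note = 1; sixteenth = 1; quarter note = 4; dotted quarter = 6; sixteenth rest = 1; dotted quarter rest = 6; sixteenth = 1.
Altogether 2 + 1 + 1 + 4 + 6 + 1 + 6 + 1 = 22.
22 ÷ 2 = 11 beats.

11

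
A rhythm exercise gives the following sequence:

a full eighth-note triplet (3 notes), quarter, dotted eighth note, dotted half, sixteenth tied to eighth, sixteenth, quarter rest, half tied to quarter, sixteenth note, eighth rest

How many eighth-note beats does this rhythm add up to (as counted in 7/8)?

23

One eighth-note beat = 2 sixteenth notes.
Convert each value to sixteenth notes: a full eighth-note triplet (3 notes) (three triplet eighths span one quarter) = 4; quarter = 4; dotted eighth note = 3; dotted half = 12; sixteenth tied to eighth (sixteenth + eighth) = 3; sixteenth = 1; quarter rest = 4; half tied to quarter (half + quarter) = 12; sixteenth note = 1; eighth rest = 2.
Altogether 4 + 4 + 3 + 12 + 3 + 1 + 4 + 12 + 1 + 2 = 46.
46 ÷ 2 = 23 beats.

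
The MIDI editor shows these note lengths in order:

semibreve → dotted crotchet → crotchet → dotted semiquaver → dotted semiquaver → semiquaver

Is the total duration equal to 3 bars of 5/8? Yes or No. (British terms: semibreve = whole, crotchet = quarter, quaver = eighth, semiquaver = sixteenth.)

One bar of 5/8 = 20 thirty-second notes, so 3 bars = 60.
Working in thirty-second notes: semibreve = 32; dotted crotchet = 12; crotchet = 8; dotted semiquaver = 3; dotted semiquaver = 3; semiquaver = 2.
Total: 32 + 12 + 8 + 3 + 3 + 2 = 60.
60 equals 60, so the answer is Yes.

Yes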